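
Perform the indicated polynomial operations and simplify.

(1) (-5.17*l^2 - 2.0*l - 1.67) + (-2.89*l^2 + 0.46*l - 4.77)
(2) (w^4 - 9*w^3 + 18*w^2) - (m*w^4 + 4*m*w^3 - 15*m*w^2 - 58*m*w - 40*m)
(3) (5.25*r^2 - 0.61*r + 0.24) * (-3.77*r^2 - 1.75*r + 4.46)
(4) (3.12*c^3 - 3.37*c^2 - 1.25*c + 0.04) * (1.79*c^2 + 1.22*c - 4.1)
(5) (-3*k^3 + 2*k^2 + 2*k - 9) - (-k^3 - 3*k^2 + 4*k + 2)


(1) = -8.06*l^2 - 1.54*l - 6.44
(2) = -m*w^4 - 4*m*w^3 + 15*m*w^2 + 58*m*w + 40*m + w^4 - 9*w^3 + 18*w^2
(3) = -19.7925*r^4 - 6.8878*r^3 + 23.5777*r^2 - 3.1406*r + 1.0704
(4) = 5.5848*c^5 - 2.2259*c^4 - 19.1409*c^3 + 12.3636*c^2 + 5.1738*c - 0.164
(5) = -2*k^3 + 5*k^2 - 2*k - 11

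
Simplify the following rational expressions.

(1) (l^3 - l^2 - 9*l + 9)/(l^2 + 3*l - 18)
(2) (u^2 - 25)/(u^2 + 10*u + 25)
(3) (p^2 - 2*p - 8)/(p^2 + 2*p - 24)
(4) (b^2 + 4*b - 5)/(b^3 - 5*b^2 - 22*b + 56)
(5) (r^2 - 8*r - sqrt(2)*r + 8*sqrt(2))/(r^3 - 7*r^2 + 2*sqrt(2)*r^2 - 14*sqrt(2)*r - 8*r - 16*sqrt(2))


(1) = (l^2 + 2*l - 3)/(l + 6)
(2) = (u - 5)/(u + 5)
(3) = (p + 2)/(p + 6)
(4) = (b^2 + 4*b - 5)/(b^3 - 5*b^2 - 22*b + 56)
(5) = (r - sqrt(2))/(r^2 + r*(1 + 2*sqrt(2)) + 2*sqrt(2))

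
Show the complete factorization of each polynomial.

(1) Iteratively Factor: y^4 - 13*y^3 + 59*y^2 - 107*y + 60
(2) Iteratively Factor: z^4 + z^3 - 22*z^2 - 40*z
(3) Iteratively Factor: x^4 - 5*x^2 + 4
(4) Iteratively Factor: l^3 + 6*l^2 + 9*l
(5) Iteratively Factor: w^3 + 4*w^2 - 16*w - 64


(1) = (y - 3)*(y^3 - 10*y^2 + 29*y - 20) = (y - 5)*(y - 3)*(y^2 - 5*y + 4) = (y - 5)*(y - 4)*(y - 3)*(y - 1)
(2) = (z)*(z^3 + z^2 - 22*z - 40) = z*(z + 4)*(z^2 - 3*z - 10) = z*(z - 5)*(z + 4)*(z + 2)
(3) = (x - 2)*(x^3 + 2*x^2 - x - 2) = (x - 2)*(x + 2)*(x^2 - 1) = (x - 2)*(x - 1)*(x + 2)*(x + 1)
(4) = (l + 3)*(l^2 + 3*l) = l*(l + 3)*(l + 3)
(5) = (w - 4)*(w^2 + 8*w + 16) = (w - 4)*(w + 4)*(w + 4)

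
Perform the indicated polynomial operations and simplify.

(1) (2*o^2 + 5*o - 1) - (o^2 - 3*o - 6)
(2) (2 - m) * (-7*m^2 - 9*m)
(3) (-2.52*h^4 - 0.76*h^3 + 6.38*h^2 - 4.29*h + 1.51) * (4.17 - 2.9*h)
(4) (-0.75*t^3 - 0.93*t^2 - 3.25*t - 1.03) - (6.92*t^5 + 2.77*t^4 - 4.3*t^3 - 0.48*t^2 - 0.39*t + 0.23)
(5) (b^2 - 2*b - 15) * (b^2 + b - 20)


(1) = o^2 + 8*o + 5
(2) = 7*m^3 - 5*m^2 - 18*m
(3) = 7.308*h^5 - 8.3044*h^4 - 21.6712*h^3 + 39.0456*h^2 - 22.2683*h + 6.2967
(4) = -6.92*t^5 - 2.77*t^4 + 3.55*t^3 - 0.45*t^2 - 2.86*t - 1.26
(5) = b^4 - b^3 - 37*b^2 + 25*b + 300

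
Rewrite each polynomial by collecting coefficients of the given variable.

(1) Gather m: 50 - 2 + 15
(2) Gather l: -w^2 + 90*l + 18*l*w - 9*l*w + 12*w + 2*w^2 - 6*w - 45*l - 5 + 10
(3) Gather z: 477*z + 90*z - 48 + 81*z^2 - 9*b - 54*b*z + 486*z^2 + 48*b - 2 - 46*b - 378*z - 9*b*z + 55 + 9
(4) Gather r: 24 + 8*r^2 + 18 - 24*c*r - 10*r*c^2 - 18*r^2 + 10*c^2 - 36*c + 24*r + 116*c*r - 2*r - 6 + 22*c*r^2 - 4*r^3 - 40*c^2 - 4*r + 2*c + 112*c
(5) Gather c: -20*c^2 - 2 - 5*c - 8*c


(1) = 63
(2) = l*(9*w + 45) + w^2 + 6*w + 5
(3) = -7*b + 567*z^2 + z*(189 - 63*b) + 14
(4) = -30*c^2 + 78*c - 4*r^3 + r^2*(22*c - 10) + r*(-10*c^2 + 92*c + 18) + 36
(5) = -20*c^2 - 13*c - 2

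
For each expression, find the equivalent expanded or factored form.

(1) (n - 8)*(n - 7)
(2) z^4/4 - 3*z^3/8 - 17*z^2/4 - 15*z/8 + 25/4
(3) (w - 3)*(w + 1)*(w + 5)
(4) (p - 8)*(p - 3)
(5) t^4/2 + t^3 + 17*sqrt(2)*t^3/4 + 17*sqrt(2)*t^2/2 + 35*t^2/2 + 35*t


(1) = n^2 - 15*n + 56
(2) = (z/4 + 1/2)*(z - 5)*(z - 1)*(z + 5/2)
(3) = w^3 + 3*w^2 - 13*w - 15
(4) = p^2 - 11*p + 24
(5) = t*(t/2 + 1)*(t + 7*sqrt(2)/2)*(t + 5*sqrt(2))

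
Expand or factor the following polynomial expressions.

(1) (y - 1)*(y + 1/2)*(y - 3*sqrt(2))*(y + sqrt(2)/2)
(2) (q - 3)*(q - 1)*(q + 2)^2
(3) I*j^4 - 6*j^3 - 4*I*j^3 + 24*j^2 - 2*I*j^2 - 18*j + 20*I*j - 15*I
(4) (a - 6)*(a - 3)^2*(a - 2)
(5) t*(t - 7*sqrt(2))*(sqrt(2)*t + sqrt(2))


(1) = y^4 - 5*sqrt(2)*y^3/2 - y^3/2 - 7*y^2/2 + 5*sqrt(2)*y^2/4 + 3*y/2 + 5*sqrt(2)*y/4 + 3/2
(2) = q^4 - 9*q^2 - 4*q + 12
(3) = (j - 3)*(j + I)*(j + 5*I)*(I*j - I)
(4) = a^4 - 14*a^3 + 69*a^2 - 144*a + 108
(5) = sqrt(2)*t^3 - 14*t^2 + sqrt(2)*t^2 - 14*t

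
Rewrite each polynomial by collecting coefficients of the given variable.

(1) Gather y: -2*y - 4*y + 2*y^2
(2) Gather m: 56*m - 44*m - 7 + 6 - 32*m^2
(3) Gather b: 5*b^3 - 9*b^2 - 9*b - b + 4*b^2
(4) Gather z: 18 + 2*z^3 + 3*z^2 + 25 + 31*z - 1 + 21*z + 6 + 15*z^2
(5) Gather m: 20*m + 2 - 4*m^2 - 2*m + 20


(1) = 2*y^2 - 6*y
(2) = -32*m^2 + 12*m - 1
(3) = 5*b^3 - 5*b^2 - 10*b
(4) = 2*z^3 + 18*z^2 + 52*z + 48
(5) = -4*m^2 + 18*m + 22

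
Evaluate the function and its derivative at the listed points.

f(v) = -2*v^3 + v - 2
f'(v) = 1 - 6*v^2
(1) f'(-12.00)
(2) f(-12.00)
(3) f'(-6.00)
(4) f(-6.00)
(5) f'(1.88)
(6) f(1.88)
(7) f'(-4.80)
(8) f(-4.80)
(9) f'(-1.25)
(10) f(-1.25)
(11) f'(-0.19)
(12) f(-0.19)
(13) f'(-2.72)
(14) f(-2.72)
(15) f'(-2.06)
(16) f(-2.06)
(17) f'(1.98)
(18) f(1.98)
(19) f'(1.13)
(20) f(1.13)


(1) = -863.00
(2) = 3442.00
(3) = -215.00
(4) = 424.00
(5) = -20.21
(6) = -13.41
(7) = -137.24
(8) = 214.38
(9) = -8.38
(10) = 0.66
(11) = 0.78
(12) = -2.18
(13) = -43.39
(14) = 35.53
(15) = -24.46
(16) = 13.42
(17) = -22.52
(18) = -15.54
(19) = -6.66
(20) = -3.76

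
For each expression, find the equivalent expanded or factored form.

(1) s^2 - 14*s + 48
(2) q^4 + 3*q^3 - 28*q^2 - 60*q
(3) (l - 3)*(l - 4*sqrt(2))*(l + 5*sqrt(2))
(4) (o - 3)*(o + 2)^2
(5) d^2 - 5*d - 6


(1) = (s - 8)*(s - 6)
(2) = q*(q - 5)*(q + 2)*(q + 6)
(3) = l^3 - 3*l^2 + sqrt(2)*l^2 - 40*l - 3*sqrt(2)*l + 120
(4) = o^3 + o^2 - 8*o - 12
(5) = (d - 6)*(d + 1)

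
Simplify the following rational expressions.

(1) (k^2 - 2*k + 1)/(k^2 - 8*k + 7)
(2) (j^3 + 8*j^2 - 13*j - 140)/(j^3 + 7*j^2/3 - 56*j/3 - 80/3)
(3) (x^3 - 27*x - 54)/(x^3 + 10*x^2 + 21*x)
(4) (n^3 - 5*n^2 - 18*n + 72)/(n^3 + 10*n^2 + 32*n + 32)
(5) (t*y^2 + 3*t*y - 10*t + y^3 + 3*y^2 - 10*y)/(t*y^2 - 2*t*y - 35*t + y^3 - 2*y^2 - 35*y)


(1) = (k - 1)/(k - 7)
(2) = (3*j + 21)/(3*j + 4)
(3) = (x^2 - 3*x - 18)/(x^2 + 7*x)
(4) = (n^2 - 9*n + 18)/(n^2 + 6*n + 8)
(5) = (y - 2)/(y - 7)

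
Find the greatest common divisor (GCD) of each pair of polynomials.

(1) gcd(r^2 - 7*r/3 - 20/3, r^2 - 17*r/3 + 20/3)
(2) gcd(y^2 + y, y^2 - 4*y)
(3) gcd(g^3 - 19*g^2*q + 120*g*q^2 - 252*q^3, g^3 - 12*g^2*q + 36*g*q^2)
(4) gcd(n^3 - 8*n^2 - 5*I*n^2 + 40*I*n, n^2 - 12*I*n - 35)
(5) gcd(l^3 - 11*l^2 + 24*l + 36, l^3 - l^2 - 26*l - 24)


(1) = r - 4
(2) = gcd(y*(y + 1), y*(y - 4)) = y
(3) = gcd((g - 7*q)*(g - 6*q)^2, g*(g - 6*q)^2) = g^2 - 12*g*q + 36*q^2
(4) = gcd(n*(n - 8)*(n - 5*I), (n - 7*I)*(n - 5*I)) = n - 5*I
(5) = gcd((l - 6)^2*(l + 1), (l - 6)*(l + 1)*(l + 4)) = l^2 - 5*l - 6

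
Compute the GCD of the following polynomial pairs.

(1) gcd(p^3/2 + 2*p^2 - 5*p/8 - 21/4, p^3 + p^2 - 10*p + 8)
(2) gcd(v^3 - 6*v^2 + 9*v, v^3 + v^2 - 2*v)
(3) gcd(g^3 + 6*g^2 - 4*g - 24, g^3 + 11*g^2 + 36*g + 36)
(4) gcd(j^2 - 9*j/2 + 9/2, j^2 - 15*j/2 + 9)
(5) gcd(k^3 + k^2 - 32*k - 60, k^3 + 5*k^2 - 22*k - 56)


(1) = gcd((p/2 + 1)*(p - 3/2)*(p + 7/2), (p - 2)*(p - 1)*(p + 4)) = 1
(2) = gcd(v*(v - 3)^2, v*(v - 1)*(v + 2)) = v
(3) = g^2 + 8*g + 12
(4) = gcd((j - 3)*(j - 3/2), (j - 6)*(j - 3/2)) = j - 3/2
(5) = k + 2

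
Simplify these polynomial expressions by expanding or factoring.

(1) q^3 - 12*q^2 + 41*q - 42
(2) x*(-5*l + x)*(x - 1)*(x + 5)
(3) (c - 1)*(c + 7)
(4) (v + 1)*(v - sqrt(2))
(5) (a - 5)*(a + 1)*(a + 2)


(1) = (q - 7)*(q - 3)*(q - 2)
(2) = -5*l*x^3 - 20*l*x^2 + 25*l*x + x^4 + 4*x^3 - 5*x^2
(3) = c^2 + 6*c - 7
(4) = v^2 - sqrt(2)*v + v - sqrt(2)
(5) = a^3 - 2*a^2 - 13*a - 10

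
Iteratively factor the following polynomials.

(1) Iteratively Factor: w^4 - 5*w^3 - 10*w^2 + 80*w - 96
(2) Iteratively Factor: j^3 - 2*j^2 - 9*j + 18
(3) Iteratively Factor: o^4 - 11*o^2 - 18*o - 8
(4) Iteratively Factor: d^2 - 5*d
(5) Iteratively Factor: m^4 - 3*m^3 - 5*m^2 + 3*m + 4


(1) = (w - 4)*(w^3 - w^2 - 14*w + 24) = (w - 4)*(w + 4)*(w^2 - 5*w + 6) = (w - 4)*(w - 2)*(w + 4)*(w - 3)
(2) = (j + 3)*(j^2 - 5*j + 6) = (j - 3)*(j + 3)*(j - 2)
(3) = (o + 1)*(o^3 - o^2 - 10*o - 8) = (o + 1)^2*(o^2 - 2*o - 8) = (o + 1)^2*(o + 2)*(o - 4)
(4) = (d - 5)*(d)
(5) = (m + 1)*(m^3 - 4*m^2 - m + 4) = (m + 1)^2*(m^2 - 5*m + 4) = (m - 1)*(m + 1)^2*(m - 4)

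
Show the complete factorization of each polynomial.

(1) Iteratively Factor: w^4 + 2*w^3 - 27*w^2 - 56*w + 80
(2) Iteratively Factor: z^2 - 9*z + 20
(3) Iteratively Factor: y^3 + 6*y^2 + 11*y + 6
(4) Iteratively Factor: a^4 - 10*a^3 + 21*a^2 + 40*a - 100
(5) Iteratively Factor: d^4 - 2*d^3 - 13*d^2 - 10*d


(1) = (w + 4)*(w^3 - 2*w^2 - 19*w + 20) = (w + 4)^2*(w^2 - 6*w + 5) = (w - 1)*(w + 4)^2*(w - 5)
(2) = (z - 5)*(z - 4)
(3) = (y + 3)*(y^2 + 3*y + 2) = (y + 2)*(y + 3)*(y + 1)
(4) = (a - 2)*(a^3 - 8*a^2 + 5*a + 50) = (a - 2)*(a + 2)*(a^2 - 10*a + 25) = (a - 5)*(a - 2)*(a + 2)*(a - 5)
(5) = (d - 5)*(d^3 + 3*d^2 + 2*d) = (d - 5)*(d + 1)*(d^2 + 2*d) = (d - 5)*(d + 1)*(d + 2)*(d)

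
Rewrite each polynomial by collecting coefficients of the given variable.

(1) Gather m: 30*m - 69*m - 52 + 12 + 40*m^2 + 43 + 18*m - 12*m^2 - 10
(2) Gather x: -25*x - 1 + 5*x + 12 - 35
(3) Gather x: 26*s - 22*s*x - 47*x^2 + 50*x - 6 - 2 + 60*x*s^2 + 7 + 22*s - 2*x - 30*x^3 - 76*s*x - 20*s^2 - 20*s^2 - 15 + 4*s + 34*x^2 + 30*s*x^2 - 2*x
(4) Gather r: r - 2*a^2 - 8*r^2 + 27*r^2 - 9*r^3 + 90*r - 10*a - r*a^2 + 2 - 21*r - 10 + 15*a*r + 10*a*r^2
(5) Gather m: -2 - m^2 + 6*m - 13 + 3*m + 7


(1) = 28*m^2 - 21*m - 7
(2) = -20*x - 24
(3) = -40*s^2 + 52*s - 30*x^3 + x^2*(30*s - 13) + x*(60*s^2 - 98*s + 46) - 16
(4) = -2*a^2 - 10*a - 9*r^3 + r^2*(10*a + 19) + r*(-a^2 + 15*a + 70) - 8
(5) = -m^2 + 9*m - 8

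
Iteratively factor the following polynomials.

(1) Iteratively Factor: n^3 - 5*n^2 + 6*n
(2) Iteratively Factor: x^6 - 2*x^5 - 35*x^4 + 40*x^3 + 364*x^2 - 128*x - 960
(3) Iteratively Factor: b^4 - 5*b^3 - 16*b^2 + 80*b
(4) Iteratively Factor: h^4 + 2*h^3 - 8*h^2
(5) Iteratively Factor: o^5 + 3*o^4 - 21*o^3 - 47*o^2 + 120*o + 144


(1) = (n - 3)*(n^2 - 2*n) = (n - 3)*(n - 2)*(n)
(2) = (x - 4)*(x^5 + 2*x^4 - 27*x^3 - 68*x^2 + 92*x + 240) = (x - 4)*(x + 2)*(x^4 - 27*x^2 - 14*x + 120) = (x - 5)*(x - 4)*(x + 2)*(x^3 + 5*x^2 - 2*x - 24) = (x - 5)*(x - 4)*(x - 2)*(x + 2)*(x^2 + 7*x + 12) = (x - 5)*(x - 4)*(x - 2)*(x + 2)*(x + 4)*(x + 3)
(3) = (b)*(b^3 - 5*b^2 - 16*b + 80) = b*(b - 4)*(b^2 - b - 20) = b*(b - 5)*(b - 4)*(b + 4)
(4) = (h + 4)*(h^3 - 2*h^2) = (h - 2)*(h + 4)*(h^2) = h*(h - 2)*(h + 4)*(h)
(5) = (o - 3)*(o^4 + 6*o^3 - 3*o^2 - 56*o - 48) = (o - 3)*(o + 4)*(o^3 + 2*o^2 - 11*o - 12) = (o - 3)^2*(o + 4)*(o^2 + 5*o + 4) = (o - 3)^2*(o + 1)*(o + 4)*(o + 4)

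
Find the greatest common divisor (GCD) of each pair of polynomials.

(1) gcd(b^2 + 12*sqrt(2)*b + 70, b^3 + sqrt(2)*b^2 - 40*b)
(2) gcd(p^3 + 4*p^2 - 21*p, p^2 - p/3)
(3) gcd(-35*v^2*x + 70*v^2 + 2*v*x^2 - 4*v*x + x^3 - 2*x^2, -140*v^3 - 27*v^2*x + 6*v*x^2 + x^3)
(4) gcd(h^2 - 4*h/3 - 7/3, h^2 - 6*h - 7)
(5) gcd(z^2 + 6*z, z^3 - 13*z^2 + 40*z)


(1) = gcd((b + 5*sqrt(2))*(b + 7*sqrt(2)), b*(b - 4*sqrt(2))*(b + 5*sqrt(2))) = b + 5*sqrt(2)
(2) = gcd(p*(p - 3)*(p + 7), p*(p - 1/3)) = p
(3) = gcd((-5*v + x)*(7*v + x)*(x - 2), (-5*v + x)*(4*v + x)*(7*v + x)) = -35*v^2 + 2*v*x + x^2
(4) = h + 1
(5) = gcd(z*(z + 6), z*(z - 8)*(z - 5)) = z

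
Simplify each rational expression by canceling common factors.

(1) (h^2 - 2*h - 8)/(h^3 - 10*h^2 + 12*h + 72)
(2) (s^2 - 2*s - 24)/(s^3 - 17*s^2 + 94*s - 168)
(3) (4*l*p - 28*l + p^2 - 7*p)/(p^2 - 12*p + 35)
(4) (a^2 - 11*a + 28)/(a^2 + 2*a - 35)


(1) = (h - 4)/(h^2 - 12*h + 36)
(2) = (s + 4)/(s^2 - 11*s + 28)
(3) = (4*l + p)/(p - 5)
(4) = (a^2 - 11*a + 28)/(a^2 + 2*a - 35)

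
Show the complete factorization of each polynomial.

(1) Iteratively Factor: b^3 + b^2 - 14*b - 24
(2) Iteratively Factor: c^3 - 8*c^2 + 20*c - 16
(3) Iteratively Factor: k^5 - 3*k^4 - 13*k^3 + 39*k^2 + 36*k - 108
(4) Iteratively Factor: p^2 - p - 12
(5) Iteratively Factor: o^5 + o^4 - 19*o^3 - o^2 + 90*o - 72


(1) = (b - 4)*(b^2 + 5*b + 6) = (b - 4)*(b + 2)*(b + 3)
(2) = (c - 2)*(c^2 - 6*c + 8) = (c - 2)^2*(c - 4)
(3) = (k + 2)*(k^4 - 5*k^3 - 3*k^2 + 45*k - 54) = (k + 2)*(k + 3)*(k^3 - 8*k^2 + 21*k - 18) = (k - 3)*(k + 2)*(k + 3)*(k^2 - 5*k + 6) = (k - 3)*(k - 2)*(k + 2)*(k + 3)*(k - 3)
(4) = (p - 4)*(p + 3)
(5) = (o + 4)*(o^4 - 3*o^3 - 7*o^2 + 27*o - 18) = (o - 3)*(o + 4)*(o^3 - 7*o + 6) = (o - 3)*(o - 1)*(o + 4)*(o^2 + o - 6) = (o - 3)*(o - 1)*(o + 3)*(o + 4)*(o - 2)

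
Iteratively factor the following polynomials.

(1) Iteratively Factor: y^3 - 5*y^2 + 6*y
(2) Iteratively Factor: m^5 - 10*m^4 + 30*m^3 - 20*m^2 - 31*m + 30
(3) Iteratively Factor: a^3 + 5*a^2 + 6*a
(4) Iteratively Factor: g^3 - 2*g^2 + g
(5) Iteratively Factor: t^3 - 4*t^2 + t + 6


(1) = (y - 3)*(y^2 - 2*y) = (y - 3)*(y - 2)*(y)
(2) = (m - 1)*(m^4 - 9*m^3 + 21*m^2 + m - 30) = (m - 1)*(m + 1)*(m^3 - 10*m^2 + 31*m - 30) = (m - 3)*(m - 1)*(m + 1)*(m^2 - 7*m + 10) = (m - 3)*(m - 2)*(m - 1)*(m + 1)*(m - 5)
(3) = (a + 2)*(a^2 + 3*a) = a*(a + 2)*(a + 3)
(4) = (g - 1)*(g^2 - g) = g*(g - 1)*(g - 1)
(5) = (t - 3)*(t^2 - t - 2) = (t - 3)*(t - 2)*(t + 1)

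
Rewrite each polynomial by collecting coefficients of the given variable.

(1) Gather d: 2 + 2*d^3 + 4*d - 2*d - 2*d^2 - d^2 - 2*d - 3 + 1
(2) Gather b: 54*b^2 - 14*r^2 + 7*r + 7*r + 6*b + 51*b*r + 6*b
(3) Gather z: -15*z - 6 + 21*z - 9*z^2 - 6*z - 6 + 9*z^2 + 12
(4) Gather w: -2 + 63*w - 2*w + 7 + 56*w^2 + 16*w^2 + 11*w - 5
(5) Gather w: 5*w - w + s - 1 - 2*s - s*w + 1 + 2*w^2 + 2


(1) = 2*d^3 - 3*d^2
(2) = 54*b^2 + b*(51*r + 12) - 14*r^2 + 14*r
(3) = 0
(4) = 72*w^2 + 72*w
(5) = -s + 2*w^2 + w*(4 - s) + 2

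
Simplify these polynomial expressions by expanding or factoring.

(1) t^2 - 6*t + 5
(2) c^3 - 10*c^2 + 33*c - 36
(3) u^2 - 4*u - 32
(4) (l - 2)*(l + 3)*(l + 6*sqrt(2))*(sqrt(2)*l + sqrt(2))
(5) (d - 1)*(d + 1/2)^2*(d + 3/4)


(1) = (t - 5)*(t - 1)
(2) = (c - 4)*(c - 3)^2
(3) = (u - 8)*(u + 4)
(4) = sqrt(2)*l^4 + 2*sqrt(2)*l^3 + 12*l^3 - 5*sqrt(2)*l^2 + 24*l^2 - 60*l - 6*sqrt(2)*l - 72
(5) = d^4 + 3*d^3/4 - 3*d^2/4 - 13*d/16 - 3/16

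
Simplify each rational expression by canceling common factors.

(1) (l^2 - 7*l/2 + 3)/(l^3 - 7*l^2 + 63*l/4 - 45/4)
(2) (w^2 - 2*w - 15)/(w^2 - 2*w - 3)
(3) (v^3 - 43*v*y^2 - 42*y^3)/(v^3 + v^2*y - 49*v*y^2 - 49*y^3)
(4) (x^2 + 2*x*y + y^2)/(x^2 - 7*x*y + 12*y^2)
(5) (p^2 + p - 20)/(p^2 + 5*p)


(1) = (2*l - 4)/(2*l^2 - 11*l + 15)
(2) = (w^2 - 2*w - 15)/(w^2 - 2*w - 3)
(3) = (v + 6*y)/(v + 7*y)
(4) = (x^2 + 2*x*y + y^2)/(x^2 - 7*x*y + 12*y^2)
(5) = (p - 4)/p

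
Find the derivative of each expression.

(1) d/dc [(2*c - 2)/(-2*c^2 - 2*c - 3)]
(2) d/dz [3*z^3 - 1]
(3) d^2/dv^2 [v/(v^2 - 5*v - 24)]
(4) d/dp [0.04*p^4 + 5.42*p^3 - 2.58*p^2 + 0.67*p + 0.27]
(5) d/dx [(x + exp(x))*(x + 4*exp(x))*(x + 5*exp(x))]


(1) = 2*(2*c^2 - 4*c - 5)/(4*c^4 + 8*c^3 + 16*c^2 + 12*c + 9)
(2) = 9*z^2
(3) = 2*(-v*(2*v - 5)^2 + (5 - 3*v)*(-v^2 + 5*v + 24))/(-v^2 + 5*v + 24)^3
(4) = 0.16*p^3 + 16.26*p^2 - 5.16*p + 0.67
(5) = 10*x^2*exp(x) + 3*x^2 + 58*x*exp(2*x) + 20*x*exp(x) + 60*exp(3*x) + 29*exp(2*x)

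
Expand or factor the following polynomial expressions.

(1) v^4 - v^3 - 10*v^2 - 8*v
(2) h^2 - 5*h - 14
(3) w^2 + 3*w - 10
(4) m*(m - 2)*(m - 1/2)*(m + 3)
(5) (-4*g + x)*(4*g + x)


(1) = v*(v - 4)*(v + 1)*(v + 2)
(2) = (h - 7)*(h + 2)
(3) = (w - 2)*(w + 5)
(4) = m^4 + m^3/2 - 13*m^2/2 + 3*m
(5) = -16*g^2 + x^2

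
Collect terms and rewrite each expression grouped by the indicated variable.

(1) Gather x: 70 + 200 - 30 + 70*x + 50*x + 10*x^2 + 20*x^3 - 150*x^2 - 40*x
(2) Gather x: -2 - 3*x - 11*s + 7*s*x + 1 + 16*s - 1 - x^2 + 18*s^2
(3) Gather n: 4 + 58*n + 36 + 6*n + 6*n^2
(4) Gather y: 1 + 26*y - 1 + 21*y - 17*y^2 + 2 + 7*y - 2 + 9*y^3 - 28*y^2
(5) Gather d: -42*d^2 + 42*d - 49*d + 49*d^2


(1) = 20*x^3 - 140*x^2 + 80*x + 240
(2) = 18*s^2 + 5*s - x^2 + x*(7*s - 3) - 2
(3) = 6*n^2 + 64*n + 40
(4) = 9*y^3 - 45*y^2 + 54*y
(5) = 7*d^2 - 7*d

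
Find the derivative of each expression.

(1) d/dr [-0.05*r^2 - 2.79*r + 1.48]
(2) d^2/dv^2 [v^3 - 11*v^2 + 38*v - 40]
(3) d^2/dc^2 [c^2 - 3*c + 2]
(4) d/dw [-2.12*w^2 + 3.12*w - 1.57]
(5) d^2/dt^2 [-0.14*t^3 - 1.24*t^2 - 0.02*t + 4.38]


(1) = -0.1*r - 2.79
(2) = 6*v - 22
(3) = 2
(4) = 3.12 - 4.24*w
(5) = -0.84*t - 2.48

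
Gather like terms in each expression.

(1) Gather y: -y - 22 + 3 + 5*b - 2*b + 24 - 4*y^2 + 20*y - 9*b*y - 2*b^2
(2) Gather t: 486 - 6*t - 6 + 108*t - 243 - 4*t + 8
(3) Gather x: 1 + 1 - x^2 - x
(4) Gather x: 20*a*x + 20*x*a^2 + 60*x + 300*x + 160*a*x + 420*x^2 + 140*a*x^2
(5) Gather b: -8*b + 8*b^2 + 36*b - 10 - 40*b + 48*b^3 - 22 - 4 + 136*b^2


(1) = -2*b^2 + 3*b - 4*y^2 + y*(19 - 9*b) + 5
(2) = 98*t + 245
(3) = -x^2 - x + 2
(4) = x^2*(140*a + 420) + x*(20*a^2 + 180*a + 360)
(5) = 48*b^3 + 144*b^2 - 12*b - 36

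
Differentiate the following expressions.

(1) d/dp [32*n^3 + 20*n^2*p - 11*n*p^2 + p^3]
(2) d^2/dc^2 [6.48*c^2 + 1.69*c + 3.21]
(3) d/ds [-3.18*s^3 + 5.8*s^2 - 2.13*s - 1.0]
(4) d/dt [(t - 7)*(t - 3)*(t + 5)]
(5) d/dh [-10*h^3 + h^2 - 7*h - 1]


(1) = 20*n^2 - 22*n*p + 3*p^2
(2) = 12.9600000000000
(3) = -9.54*s^2 + 11.6*s - 2.13
(4) = 3*t^2 - 10*t - 29
(5) = -30*h^2 + 2*h - 7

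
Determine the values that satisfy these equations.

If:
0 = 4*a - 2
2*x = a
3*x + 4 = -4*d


Then:
a = 1/2
d = -19/16
x = 1/4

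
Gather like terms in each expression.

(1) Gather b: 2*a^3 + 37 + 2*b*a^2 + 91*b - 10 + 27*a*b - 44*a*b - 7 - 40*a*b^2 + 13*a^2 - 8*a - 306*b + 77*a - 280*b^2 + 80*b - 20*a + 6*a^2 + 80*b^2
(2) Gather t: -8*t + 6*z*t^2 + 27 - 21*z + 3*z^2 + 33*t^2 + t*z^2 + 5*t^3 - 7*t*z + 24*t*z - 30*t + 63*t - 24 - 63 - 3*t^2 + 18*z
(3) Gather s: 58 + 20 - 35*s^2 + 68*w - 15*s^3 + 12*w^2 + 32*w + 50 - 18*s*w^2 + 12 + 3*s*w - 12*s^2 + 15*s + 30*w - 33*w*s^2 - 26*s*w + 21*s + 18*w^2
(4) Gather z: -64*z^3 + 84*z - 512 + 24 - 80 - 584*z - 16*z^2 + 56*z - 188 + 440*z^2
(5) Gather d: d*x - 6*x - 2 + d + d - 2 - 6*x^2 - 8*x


(1) = 2*a^3 + 19*a^2 + 49*a + b^2*(-40*a - 200) + b*(2*a^2 - 17*a - 135) + 20
(2) = 5*t^3 + t^2*(6*z + 30) + t*(z^2 + 17*z + 25) + 3*z^2 - 3*z - 60
(3) = -15*s^3 + s^2*(-33*w - 47) + s*(-18*w^2 - 23*w + 36) + 30*w^2 + 130*w + 140
(4) = -64*z^3 + 424*z^2 - 444*z - 756
(5) = d*(x + 2) - 6*x^2 - 14*x - 4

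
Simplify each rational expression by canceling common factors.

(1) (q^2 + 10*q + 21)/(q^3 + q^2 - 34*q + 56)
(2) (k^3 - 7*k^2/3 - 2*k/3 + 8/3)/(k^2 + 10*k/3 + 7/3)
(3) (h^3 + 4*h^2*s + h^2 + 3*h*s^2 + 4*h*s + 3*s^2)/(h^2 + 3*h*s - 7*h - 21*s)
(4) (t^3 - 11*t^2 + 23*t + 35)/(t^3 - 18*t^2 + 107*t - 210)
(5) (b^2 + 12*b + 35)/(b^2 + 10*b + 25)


(1) = (q + 3)/(q^2 - 6*q + 8)
(2) = (3*k^2 - 10*k + 8)/(3*k + 7)
(3) = (h^2 + h*s + h + s)/(h - 7)
(4) = (t + 1)/(t - 6)
(5) = (b + 7)/(b + 5)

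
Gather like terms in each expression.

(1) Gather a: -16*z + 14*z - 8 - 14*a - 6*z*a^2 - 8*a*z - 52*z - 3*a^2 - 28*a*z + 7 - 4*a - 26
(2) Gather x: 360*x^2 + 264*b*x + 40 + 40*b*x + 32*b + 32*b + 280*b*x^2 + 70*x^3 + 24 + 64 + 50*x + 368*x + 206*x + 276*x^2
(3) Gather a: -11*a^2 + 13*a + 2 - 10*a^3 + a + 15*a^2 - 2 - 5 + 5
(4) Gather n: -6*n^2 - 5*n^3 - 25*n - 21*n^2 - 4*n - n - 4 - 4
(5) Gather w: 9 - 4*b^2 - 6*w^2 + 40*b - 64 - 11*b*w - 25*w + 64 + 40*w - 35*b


(1) = a^2*(-6*z - 3) + a*(-36*z - 18) - 54*z - 27
(2) = 64*b + 70*x^3 + x^2*(280*b + 636) + x*(304*b + 624) + 128
(3) = -10*a^3 + 4*a^2 + 14*a
(4) = -5*n^3 - 27*n^2 - 30*n - 8
(5) = -4*b^2 + 5*b - 6*w^2 + w*(15 - 11*b) + 9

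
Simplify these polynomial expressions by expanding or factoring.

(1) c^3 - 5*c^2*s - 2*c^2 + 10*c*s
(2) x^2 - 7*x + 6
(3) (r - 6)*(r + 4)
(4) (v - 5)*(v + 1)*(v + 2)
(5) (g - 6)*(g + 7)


(1) = c*(c - 2)*(c - 5*s)
(2) = (x - 6)*(x - 1)
(3) = r^2 - 2*r - 24
(4) = v^3 - 2*v^2 - 13*v - 10
(5) = g^2 + g - 42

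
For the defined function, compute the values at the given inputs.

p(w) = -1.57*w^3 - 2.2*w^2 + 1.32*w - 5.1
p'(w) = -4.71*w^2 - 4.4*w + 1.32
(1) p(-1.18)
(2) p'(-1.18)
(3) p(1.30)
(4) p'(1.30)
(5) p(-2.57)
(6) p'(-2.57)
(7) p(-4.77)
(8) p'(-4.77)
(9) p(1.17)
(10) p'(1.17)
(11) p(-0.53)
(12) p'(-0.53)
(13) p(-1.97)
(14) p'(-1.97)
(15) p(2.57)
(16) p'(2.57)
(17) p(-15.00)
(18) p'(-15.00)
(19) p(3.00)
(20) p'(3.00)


(1) = -7.14
(2) = -0.05
(3) = -10.55
(4) = -12.36
(5) = 3.63
(6) = -18.48
(7) = 108.94
(8) = -84.86
(9) = -9.08
(10) = -10.28
(11) = -6.18
(12) = 2.33
(13) = -4.24
(14) = -8.29
(15) = -42.89
(16) = -41.10
(17) = 4778.85
(18) = -992.43
(19) = -63.33
(20) = -54.27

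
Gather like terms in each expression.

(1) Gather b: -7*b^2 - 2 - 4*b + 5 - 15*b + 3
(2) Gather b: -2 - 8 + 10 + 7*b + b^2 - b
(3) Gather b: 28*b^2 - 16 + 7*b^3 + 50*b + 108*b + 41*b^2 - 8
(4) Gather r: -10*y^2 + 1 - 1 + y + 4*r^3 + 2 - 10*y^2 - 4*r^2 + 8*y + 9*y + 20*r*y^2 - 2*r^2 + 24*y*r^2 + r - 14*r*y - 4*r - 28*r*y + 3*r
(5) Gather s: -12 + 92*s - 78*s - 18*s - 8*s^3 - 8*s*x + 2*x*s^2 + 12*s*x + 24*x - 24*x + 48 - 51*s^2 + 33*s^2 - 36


(1) = -7*b^2 - 19*b + 6
(2) = b^2 + 6*b
(3) = 7*b^3 + 69*b^2 + 158*b - 24
(4) = 4*r^3 + r^2*(24*y - 6) + r*(20*y^2 - 42*y) - 20*y^2 + 18*y + 2
(5) = -8*s^3 + s^2*(2*x - 18) + s*(4*x - 4)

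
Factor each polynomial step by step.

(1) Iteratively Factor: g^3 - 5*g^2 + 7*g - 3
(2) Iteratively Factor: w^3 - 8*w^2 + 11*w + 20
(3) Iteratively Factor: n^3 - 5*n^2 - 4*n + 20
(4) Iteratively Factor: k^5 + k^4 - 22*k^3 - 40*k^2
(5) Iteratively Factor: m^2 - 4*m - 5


(1) = (g - 1)*(g^2 - 4*g + 3) = (g - 1)^2*(g - 3)
(2) = (w - 4)*(w^2 - 4*w - 5) = (w - 4)*(w + 1)*(w - 5)
(3) = (n - 5)*(n^2 - 4) = (n - 5)*(n + 2)*(n - 2)
(4) = (k - 5)*(k^4 + 6*k^3 + 8*k^2) = (k - 5)*(k + 2)*(k^3 + 4*k^2) = k*(k - 5)*(k + 2)*(k^2 + 4*k) = k*(k - 5)*(k + 2)*(k + 4)*(k)
(5) = (m + 1)*(m - 5)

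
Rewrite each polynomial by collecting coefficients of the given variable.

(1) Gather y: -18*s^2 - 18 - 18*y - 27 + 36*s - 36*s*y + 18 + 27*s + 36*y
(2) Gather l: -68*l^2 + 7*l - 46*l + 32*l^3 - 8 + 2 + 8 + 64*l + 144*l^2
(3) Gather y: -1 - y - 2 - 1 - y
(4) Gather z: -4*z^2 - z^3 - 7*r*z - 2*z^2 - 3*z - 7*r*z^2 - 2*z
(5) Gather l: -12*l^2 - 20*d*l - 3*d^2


(1) = -18*s^2 + 63*s + y*(18 - 36*s) - 27
(2) = 32*l^3 + 76*l^2 + 25*l + 2
(3) = -2*y - 4
(4) = -z^3 + z^2*(-7*r - 6) + z*(-7*r - 5)
(5) = -3*d^2 - 20*d*l - 12*l^2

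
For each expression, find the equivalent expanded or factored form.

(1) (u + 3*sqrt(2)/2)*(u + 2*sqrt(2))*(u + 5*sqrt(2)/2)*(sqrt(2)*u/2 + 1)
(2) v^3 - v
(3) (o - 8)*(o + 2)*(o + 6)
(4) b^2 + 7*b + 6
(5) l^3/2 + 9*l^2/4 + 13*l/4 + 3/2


(1) = sqrt(2)*u^4/2 + 7*u^3 + 71*sqrt(2)*u^2/4 + 77*u/2 + 15*sqrt(2)
(2) = v*(v - 1)*(v + 1)
(3) = o^3 - 52*o - 96
(4) = (b + 1)*(b + 6)
(5) = (l/2 + 1)*(l + 1)*(l + 3/2)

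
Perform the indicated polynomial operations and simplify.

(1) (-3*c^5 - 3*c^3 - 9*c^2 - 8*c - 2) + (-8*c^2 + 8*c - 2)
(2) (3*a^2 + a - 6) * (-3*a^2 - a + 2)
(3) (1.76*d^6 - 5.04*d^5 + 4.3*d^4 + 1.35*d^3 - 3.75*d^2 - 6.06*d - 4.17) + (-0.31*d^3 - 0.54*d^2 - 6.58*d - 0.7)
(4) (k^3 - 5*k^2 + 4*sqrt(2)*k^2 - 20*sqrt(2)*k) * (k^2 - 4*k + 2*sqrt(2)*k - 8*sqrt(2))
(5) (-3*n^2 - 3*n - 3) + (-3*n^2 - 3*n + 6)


(1) = -3*c^5 - 3*c^3 - 17*c^2 - 4
(2) = -9*a^4 - 6*a^3 + 23*a^2 + 8*a - 12
(3) = 1.76*d^6 - 5.04*d^5 + 4.3*d^4 + 1.04*d^3 - 4.29*d^2 - 12.64*d - 4.87
(4) = k^5 - 9*k^4 + 6*sqrt(2)*k^4 - 54*sqrt(2)*k^3 + 36*k^3 - 144*k^2 + 120*sqrt(2)*k^2 + 320*k
(5) = -6*n^2 - 6*n + 3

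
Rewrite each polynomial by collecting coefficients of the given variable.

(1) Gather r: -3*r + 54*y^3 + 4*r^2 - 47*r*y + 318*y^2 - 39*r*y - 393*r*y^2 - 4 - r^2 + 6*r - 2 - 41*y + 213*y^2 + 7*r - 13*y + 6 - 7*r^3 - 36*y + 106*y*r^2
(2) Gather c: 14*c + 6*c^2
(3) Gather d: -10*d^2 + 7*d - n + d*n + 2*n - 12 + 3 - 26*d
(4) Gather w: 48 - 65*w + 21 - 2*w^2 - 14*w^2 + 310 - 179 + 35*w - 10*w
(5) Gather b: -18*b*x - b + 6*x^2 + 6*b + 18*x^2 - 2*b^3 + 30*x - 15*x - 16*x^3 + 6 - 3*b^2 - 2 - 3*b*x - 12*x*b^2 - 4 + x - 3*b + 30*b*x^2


(1) = -7*r^3 + r^2*(106*y + 3) + r*(-393*y^2 - 86*y + 10) + 54*y^3 + 531*y^2 - 90*y
(2) = 6*c^2 + 14*c
(3) = -10*d^2 + d*(n - 19) + n - 9
(4) = -16*w^2 - 40*w + 200
(5) = -2*b^3 + b^2*(-12*x - 3) + b*(30*x^2 - 21*x + 2) - 16*x^3 + 24*x^2 + 16*x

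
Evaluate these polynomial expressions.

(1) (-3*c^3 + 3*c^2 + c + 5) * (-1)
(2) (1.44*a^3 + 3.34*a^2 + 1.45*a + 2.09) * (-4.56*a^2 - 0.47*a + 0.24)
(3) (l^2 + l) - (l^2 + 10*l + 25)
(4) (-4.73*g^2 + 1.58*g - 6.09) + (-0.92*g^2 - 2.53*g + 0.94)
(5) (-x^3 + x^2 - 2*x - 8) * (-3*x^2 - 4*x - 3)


(1) = 3*c^3 - 3*c^2 - c - 5
(2) = -6.5664*a^5 - 15.9072*a^4 - 7.8362*a^3 - 9.4103*a^2 - 0.6343*a + 0.5016
(3) = -9*l - 25
(4) = -5.65*g^2 - 0.95*g - 5.15
(5) = 3*x^5 + x^4 + 5*x^3 + 29*x^2 + 38*x + 24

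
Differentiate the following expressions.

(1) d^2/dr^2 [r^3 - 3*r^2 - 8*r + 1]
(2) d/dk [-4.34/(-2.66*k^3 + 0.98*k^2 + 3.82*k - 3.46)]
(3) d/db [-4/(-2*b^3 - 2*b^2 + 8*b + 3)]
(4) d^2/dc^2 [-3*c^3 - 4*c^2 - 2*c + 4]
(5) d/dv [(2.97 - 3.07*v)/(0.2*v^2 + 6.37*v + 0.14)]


(1) = 6*r - 6
(2) = (-34.6332*k^2 + 8.5064*k + 16.5788)/(2.66*k^3 - 0.98*k^2 - 3.82*k + 3.46)^2
(3) = 8*(-3*b^2 - 2*b + 4)/(2*b^3 + 2*b^2 - 8*b - 3)^2
(4) = -18*c - 8
(5) = (0.614*v^2 - 1.188*v - 19.3487)/(0.04*v^4 + 2.548*v^3 + 40.6329*v^2 + 1.7836*v + 0.0196)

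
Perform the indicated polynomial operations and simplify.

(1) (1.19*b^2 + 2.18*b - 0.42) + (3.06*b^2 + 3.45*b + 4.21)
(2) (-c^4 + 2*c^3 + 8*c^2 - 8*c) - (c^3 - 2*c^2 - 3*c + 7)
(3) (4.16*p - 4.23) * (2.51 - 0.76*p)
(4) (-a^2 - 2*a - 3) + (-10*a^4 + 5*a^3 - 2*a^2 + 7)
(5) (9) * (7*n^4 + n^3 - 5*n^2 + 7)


(1) = 4.25*b^2 + 5.63*b + 3.79
(2) = -c^4 + c^3 + 10*c^2 - 5*c - 7
(3) = -3.1616*p^2 + 13.6564*p - 10.6173
(4) = -10*a^4 + 5*a^3 - 3*a^2 - 2*a + 4
(5) = 63*n^4 + 9*n^3 - 45*n^2 + 63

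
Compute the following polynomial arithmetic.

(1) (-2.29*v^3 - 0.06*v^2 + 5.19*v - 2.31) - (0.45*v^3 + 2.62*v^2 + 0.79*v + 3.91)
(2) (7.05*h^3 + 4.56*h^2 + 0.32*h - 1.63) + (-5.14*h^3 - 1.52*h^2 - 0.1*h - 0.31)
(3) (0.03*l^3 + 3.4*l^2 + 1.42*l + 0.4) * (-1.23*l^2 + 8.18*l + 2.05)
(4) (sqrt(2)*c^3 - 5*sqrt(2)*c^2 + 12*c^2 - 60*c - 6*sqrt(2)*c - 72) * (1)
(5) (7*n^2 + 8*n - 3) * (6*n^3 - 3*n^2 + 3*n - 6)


(1) = -2.74*v^3 - 2.68*v^2 + 4.4*v - 6.22
(2) = 1.91*h^3 + 3.04*h^2 + 0.22*h - 1.94
(3) = -0.0369*l^5 - 3.9366*l^4 + 26.1269*l^3 + 18.0936*l^2 + 6.183*l + 0.82
(4) = sqrt(2)*c^3 - 5*sqrt(2)*c^2 + 12*c^2 - 60*c - 6*sqrt(2)*c - 72
(5) = 42*n^5 + 27*n^4 - 21*n^3 - 9*n^2 - 57*n + 18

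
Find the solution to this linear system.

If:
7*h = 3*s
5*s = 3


Then:
h = 9/35
s = 3/5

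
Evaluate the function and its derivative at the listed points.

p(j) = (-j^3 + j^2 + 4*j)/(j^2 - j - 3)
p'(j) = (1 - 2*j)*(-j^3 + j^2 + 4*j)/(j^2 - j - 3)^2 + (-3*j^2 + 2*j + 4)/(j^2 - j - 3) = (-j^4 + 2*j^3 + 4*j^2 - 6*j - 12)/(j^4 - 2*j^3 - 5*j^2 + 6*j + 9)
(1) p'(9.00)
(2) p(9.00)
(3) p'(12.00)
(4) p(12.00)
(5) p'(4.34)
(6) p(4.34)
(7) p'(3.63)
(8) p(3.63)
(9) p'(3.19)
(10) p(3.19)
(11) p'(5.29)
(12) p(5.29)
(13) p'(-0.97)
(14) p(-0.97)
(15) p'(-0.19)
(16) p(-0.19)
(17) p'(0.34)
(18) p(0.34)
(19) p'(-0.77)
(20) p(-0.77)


(1) = -1.02
(2) = -8.87
(3) = -1.01
(4) = -11.91
(5) = -1.17
(6) = -3.96
(7) = -1.38
(8) = -3.08
(9) = -1.83
(10) = -2.39
(11) = -1.08
(12) = -5.02
(13) = -4.32
(14) = 1.86
(15) = -1.39
(16) = 0.26
(17) = -1.30
(18) = -0.45
(19) = -2.34
(20) = 1.24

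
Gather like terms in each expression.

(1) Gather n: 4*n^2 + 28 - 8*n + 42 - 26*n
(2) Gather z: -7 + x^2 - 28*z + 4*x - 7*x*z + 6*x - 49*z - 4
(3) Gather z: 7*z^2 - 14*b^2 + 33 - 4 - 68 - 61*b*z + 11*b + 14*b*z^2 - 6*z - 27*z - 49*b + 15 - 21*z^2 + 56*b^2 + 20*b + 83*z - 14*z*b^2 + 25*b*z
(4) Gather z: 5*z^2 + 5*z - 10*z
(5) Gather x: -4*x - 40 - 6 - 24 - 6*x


(1) = 4*n^2 - 34*n + 70
(2) = x^2 + 10*x + z*(-7*x - 77) - 11
(3) = 42*b^2 - 18*b + z^2*(14*b - 14) + z*(-14*b^2 - 36*b + 50) - 24
(4) = 5*z^2 - 5*z
(5) = -10*x - 70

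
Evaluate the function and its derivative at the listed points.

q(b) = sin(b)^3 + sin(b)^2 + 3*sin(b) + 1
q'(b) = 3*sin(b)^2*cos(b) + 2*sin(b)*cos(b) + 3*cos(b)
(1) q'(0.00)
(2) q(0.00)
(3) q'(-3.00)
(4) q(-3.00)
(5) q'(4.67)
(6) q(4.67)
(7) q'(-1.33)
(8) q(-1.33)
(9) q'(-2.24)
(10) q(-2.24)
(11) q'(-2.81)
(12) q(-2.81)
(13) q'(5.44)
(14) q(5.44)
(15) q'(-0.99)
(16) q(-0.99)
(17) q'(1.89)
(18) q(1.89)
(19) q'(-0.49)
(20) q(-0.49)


(1) = 3.00
(2) = 1.00
(3) = -2.75
(4) = 0.59
(5) = -0.17
(6) = -2.00
(7) = 0.93
(8) = -1.89
(9) = -2.03
(10) = -1.22
(11) = -2.52
(12) = 0.09
(13) = 2.11
(14) = -1.10
(15) = 1.88
(16) = -1.39
(17) = -2.39
(18) = 5.61
(19) = 2.40
(20) = -0.29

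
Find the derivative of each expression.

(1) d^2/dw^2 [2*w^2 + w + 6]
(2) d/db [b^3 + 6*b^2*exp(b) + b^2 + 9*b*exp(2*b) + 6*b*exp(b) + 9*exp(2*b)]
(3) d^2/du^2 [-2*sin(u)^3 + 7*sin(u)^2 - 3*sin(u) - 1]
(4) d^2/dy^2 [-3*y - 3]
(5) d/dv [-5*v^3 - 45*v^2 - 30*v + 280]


(1) = 4
(2) = 6*b^2*exp(b) + 3*b^2 + 18*b*exp(2*b) + 18*b*exp(b) + 2*b + 27*exp(2*b) + 6*exp(b)
(3) = 18*sin(u)^3 - 28*sin(u)^2 - 9*sin(u) + 14
(4) = 0
(5) = -15*v^2 - 90*v - 30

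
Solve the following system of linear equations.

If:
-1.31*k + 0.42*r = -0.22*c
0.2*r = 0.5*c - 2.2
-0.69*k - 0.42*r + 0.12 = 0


Then:
c = 4.17
k = 0.52
r = -0.57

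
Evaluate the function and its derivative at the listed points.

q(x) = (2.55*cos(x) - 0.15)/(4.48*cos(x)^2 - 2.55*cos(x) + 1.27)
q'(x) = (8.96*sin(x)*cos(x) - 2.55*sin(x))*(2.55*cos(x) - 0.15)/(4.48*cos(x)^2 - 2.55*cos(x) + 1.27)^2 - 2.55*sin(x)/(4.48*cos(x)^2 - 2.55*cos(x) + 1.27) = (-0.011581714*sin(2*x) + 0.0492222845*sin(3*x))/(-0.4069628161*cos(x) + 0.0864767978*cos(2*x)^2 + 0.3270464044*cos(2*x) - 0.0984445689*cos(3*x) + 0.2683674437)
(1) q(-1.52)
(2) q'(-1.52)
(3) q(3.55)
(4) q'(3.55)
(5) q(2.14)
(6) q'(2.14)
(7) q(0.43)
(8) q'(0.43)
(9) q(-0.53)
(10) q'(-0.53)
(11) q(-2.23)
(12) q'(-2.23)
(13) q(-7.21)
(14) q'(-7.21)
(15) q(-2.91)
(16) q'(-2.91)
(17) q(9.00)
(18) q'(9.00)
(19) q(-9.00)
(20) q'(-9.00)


(1) = -0.02
(2) = 2.18
(3) = -0.34
(4) = -0.06
(5) = -0.39
(6) = 0.06
(7) = 0.82
(8) = 0.32
(9) = 0.85
(10) = -0.39
(11) = -0.38
(12) = -0.09
(13) = 1.02
(14) = -0.20
(15) = -0.33
(16) = -0.03
(17) = -0.34
(18) = 0.06
(19) = -0.34
(20) = -0.06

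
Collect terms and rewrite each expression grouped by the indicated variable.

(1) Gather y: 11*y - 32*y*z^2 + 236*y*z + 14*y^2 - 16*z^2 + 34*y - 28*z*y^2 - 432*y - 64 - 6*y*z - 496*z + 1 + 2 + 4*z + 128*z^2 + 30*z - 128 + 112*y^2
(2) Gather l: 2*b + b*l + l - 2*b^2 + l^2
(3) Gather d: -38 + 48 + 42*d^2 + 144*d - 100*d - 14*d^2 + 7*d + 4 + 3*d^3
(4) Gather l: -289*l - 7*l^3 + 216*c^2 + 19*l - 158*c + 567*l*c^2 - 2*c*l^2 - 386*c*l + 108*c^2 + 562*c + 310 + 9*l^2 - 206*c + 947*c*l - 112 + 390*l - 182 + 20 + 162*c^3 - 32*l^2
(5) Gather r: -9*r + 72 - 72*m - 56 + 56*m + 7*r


(1) = y^2*(126 - 28*z) + y*(-32*z^2 + 230*z - 387) + 112*z^2 - 462*z - 189
(2) = -2*b^2 + 2*b + l^2 + l*(b + 1)
(3) = 3*d^3 + 28*d^2 + 51*d + 14
(4) = 162*c^3 + 324*c^2 + 198*c - 7*l^3 + l^2*(-2*c - 23) + l*(567*c^2 + 561*c + 120) + 36
(5) = -16*m - 2*r + 16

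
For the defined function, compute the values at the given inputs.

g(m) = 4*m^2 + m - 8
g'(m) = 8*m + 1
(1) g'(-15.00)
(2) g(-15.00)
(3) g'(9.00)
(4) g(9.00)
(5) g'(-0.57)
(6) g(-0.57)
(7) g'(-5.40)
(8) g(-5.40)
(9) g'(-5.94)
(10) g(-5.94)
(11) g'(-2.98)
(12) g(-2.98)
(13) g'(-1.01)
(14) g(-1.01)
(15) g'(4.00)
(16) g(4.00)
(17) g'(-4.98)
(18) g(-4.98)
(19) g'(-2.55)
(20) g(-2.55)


(1) = -119.00
(2) = 877.00
(3) = 73.00
(4) = 325.00
(5) = -3.56
(6) = -7.27
(7) = -42.20
(8) = 103.24
(9) = -46.52
(10) = 127.19
(11) = -22.84
(12) = 24.54
(13) = -7.08
(14) = -4.93
(15) = 33.00
(16) = 60.00
(17) = -38.84
(18) = 86.22
(19) = -19.40
(20) = 15.46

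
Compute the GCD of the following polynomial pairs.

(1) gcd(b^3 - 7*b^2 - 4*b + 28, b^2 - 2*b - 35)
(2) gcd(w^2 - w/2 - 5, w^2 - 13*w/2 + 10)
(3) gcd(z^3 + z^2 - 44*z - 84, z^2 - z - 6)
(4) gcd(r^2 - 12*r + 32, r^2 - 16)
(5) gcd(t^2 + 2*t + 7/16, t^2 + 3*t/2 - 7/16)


(1) = b - 7
(2) = gcd((w - 5/2)*(w + 2), (w - 4)*(w - 5/2)) = w - 5/2
(3) = z + 2
(4) = gcd((r - 8)*(r - 4), (r - 4)*(r + 4)) = r - 4
(5) = gcd((t + 1/4)*(t + 7/4), (t - 1/4)*(t + 7/4)) = t + 7/4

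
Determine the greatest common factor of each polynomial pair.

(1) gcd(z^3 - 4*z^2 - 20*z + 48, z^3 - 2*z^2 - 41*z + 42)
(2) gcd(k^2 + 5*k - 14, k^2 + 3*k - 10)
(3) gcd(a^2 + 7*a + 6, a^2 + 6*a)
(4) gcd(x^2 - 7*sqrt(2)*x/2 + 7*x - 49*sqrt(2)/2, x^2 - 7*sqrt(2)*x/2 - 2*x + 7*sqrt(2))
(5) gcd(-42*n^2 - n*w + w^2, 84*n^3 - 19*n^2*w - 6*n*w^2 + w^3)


(1) = gcd((z - 6)*(z - 2)*(z + 4), (z - 7)*(z - 1)*(z + 6)) = 1
(2) = k - 2
(3) = a + 6
(4) = gcd((x + 7)*(x - 7*sqrt(2)/2), (x - 2)*(x - 7*sqrt(2)/2)) = x - 7*sqrt(2)/2
(5) = -7*n + w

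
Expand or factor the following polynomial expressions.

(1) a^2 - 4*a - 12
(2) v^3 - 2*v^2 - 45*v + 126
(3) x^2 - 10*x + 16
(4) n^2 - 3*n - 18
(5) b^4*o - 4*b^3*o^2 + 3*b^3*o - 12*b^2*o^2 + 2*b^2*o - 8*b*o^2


(1) = (a - 6)*(a + 2)
(2) = (v - 6)*(v - 3)*(v + 7)
(3) = (x - 8)*(x - 2)
(4) = (n - 6)*(n + 3)
(5) = b*(b + 2)*(b - 4*o)*(b*o + o)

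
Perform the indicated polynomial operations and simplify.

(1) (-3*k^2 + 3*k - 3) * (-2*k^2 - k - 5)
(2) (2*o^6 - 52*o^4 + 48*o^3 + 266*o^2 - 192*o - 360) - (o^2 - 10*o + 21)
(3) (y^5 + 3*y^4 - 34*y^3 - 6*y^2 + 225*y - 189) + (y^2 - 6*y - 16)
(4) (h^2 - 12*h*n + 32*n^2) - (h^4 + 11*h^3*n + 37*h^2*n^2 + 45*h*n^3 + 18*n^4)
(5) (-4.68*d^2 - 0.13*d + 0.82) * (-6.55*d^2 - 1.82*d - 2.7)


(1) = 6*k^4 - 3*k^3 + 18*k^2 - 12*k + 15
(2) = 2*o^6 - 52*o^4 + 48*o^3 + 265*o^2 - 182*o - 381
(3) = y^5 + 3*y^4 - 34*y^3 - 5*y^2 + 219*y - 205
(4) = -h^4 - 11*h^3*n - 37*h^2*n^2 + h^2 - 45*h*n^3 - 12*h*n - 18*n^4 + 32*n^2
(5) = 30.654*d^4 + 9.3691*d^3 + 7.5016*d^2 - 1.1414*d - 2.214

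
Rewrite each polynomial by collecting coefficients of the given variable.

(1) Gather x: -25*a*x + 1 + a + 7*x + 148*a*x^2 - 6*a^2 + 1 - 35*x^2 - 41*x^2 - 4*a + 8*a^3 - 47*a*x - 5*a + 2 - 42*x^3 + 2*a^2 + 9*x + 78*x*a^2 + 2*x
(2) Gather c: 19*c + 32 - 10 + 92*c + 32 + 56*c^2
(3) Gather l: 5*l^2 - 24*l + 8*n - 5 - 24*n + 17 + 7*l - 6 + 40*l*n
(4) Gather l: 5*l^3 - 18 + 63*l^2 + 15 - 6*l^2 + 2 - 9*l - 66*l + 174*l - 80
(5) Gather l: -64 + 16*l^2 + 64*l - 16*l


(1) = 8*a^3 - 4*a^2 - 8*a - 42*x^3 + x^2*(148*a - 76) + x*(78*a^2 - 72*a + 18) + 4
(2) = 56*c^2 + 111*c + 54
(3) = 5*l^2 + l*(40*n - 17) - 16*n + 6
(4) = 5*l^3 + 57*l^2 + 99*l - 81
(5) = 16*l^2 + 48*l - 64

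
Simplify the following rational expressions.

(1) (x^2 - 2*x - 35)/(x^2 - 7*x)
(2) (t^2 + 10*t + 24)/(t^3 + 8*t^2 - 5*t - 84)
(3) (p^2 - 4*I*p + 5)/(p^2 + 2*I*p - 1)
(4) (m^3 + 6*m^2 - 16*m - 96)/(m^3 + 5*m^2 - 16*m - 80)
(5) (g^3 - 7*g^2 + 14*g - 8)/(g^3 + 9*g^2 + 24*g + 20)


(1) = (x + 5)/x
(2) = (t + 6)/(t^2 + 4*t - 21)
(3) = (p - 5*I)/(p + I)
(4) = (m + 6)/(m + 5)
(5) = (g^3 - 7*g^2 + 14*g - 8)/(g^3 + 9*g^2 + 24*g + 20)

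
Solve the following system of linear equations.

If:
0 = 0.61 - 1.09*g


Then:
g = 0.56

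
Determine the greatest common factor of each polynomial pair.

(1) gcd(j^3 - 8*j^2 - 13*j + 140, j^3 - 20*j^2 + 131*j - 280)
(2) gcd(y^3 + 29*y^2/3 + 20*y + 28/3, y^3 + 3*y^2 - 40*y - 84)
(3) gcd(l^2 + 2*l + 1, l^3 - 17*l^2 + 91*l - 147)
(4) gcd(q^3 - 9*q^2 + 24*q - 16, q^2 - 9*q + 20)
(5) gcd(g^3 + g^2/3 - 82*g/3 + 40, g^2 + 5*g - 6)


(1) = gcd((j - 7)*(j - 5)*(j + 4), (j - 8)*(j - 7)*(j - 5)) = j^2 - 12*j + 35
(2) = gcd((y + 2/3)*(y + 2)*(y + 7), (y - 6)*(y + 2)*(y + 7)) = y^2 + 9*y + 14
(3) = gcd((l + 1)^2, (l - 7)^2*(l - 3)) = 1
(4) = gcd((q - 4)^2*(q - 1), (q - 5)*(q - 4)) = q - 4
(5) = g + 6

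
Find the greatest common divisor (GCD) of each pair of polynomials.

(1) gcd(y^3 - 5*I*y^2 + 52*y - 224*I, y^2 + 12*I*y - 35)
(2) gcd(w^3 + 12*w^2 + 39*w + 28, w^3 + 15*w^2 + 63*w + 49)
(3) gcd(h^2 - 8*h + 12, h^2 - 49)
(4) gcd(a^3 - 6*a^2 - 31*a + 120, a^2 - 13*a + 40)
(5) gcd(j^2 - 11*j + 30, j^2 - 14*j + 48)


(1) = gcd((y - 8*I)*(y - 4*I)*(y + 7*I), (y + 5*I)*(y + 7*I)) = y + 7*I
(2) = w^2 + 8*w + 7
(3) = 1
(4) = gcd((a - 8)*(a - 3)*(a + 5), (a - 8)*(a - 5)) = a - 8
(5) = j - 6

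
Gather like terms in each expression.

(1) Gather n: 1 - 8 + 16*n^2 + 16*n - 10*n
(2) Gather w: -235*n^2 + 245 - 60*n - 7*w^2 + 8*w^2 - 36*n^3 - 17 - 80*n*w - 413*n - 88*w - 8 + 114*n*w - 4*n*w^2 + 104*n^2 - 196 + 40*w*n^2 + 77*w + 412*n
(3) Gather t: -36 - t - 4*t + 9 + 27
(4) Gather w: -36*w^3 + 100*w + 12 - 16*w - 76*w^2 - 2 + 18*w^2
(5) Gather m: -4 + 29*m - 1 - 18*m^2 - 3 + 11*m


(1) = 16*n^2 + 6*n - 7
(2) = -36*n^3 - 131*n^2 - 61*n + w^2*(1 - 4*n) + w*(40*n^2 + 34*n - 11) + 24
(3) = -5*t
(4) = -36*w^3 - 58*w^2 + 84*w + 10
(5) = -18*m^2 + 40*m - 8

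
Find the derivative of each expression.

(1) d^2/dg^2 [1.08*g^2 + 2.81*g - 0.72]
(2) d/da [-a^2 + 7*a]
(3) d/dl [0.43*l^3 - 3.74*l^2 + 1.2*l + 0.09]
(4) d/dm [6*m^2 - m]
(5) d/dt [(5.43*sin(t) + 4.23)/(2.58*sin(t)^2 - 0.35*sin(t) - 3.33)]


(1) = 2.16000000000000
(2) = 7 - 2*a
(3) = 1.29*l^2 - 7.48*l + 1.2
(4) = 12*m - 1
(5) = (-21.8268*sin(t) + 7.0047*cos(2*t) - 23.6061)*cos(t)/(-2.58*sin(t)^2 + 0.35*sin(t) + 3.33)^2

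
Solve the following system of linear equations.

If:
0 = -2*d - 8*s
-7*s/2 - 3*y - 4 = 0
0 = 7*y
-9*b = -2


Then:
b = 2/9
d = 32/7
s = -8/7
y = 0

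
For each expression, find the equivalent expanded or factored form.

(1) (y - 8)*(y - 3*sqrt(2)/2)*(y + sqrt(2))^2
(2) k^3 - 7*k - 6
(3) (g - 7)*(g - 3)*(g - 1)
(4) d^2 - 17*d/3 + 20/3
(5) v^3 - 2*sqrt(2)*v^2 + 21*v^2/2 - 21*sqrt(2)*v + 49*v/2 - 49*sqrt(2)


(1) = y^4 - 8*y^3 + sqrt(2)*y^3/2 - 4*sqrt(2)*y^2 - 4*y^2 - 3*sqrt(2)*y + 32*y + 24*sqrt(2)
(2) = (k - 3)*(k + 1)*(k + 2)
(3) = g^3 - 11*g^2 + 31*g - 21
(4) = (d - 4)*(d - 5/3)
(5) = (v + 7/2)*(v + 7)*(v - 2*sqrt(2))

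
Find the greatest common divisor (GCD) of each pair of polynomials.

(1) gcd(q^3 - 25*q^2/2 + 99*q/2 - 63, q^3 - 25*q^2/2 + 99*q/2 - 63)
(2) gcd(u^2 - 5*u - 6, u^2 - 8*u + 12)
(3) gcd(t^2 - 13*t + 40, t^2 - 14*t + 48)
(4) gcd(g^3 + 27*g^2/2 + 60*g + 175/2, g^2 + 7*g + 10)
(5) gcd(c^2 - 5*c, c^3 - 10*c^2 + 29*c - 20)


(1) = q^3 - 25*q^2/2 + 99*q/2 - 63
(2) = gcd((u - 6)*(u + 1), (u - 6)*(u - 2)) = u - 6
(3) = gcd((t - 8)*(t - 5), (t - 8)*(t - 6)) = t - 8
(4) = g + 5
(5) = gcd(c*(c - 5), (c - 5)*(c - 4)*(c - 1)) = c - 5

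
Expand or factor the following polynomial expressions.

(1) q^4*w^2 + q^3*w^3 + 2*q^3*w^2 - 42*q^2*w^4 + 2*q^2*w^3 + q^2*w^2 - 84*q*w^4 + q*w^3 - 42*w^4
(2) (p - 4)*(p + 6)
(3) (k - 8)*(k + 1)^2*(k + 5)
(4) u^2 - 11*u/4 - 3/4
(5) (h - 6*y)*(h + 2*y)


(1) = (q - 6*w)*(q + 7*w)*(q*w + w)^2
(2) = p^2 + 2*p - 24
(3) = k^4 - k^3 - 45*k^2 - 83*k - 40
(4) = (u - 3)*(u + 1/4)
(5) = h^2 - 4*h*y - 12*y^2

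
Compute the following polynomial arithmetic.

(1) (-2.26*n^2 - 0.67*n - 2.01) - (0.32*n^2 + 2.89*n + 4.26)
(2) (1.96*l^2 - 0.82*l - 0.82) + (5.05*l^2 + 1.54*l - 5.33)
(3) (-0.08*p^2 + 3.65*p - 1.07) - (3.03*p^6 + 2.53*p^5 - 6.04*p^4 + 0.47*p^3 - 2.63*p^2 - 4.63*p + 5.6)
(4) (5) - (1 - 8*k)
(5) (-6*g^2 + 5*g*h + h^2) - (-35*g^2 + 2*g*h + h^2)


(1) = -2.58*n^2 - 3.56*n - 6.27
(2) = 7.01*l^2 + 0.72*l - 6.15
(3) = -3.03*p^6 - 2.53*p^5 + 6.04*p^4 - 0.47*p^3 + 2.55*p^2 + 8.28*p - 6.67
(4) = 8*k + 4
(5) = 29*g^2 + 3*g*h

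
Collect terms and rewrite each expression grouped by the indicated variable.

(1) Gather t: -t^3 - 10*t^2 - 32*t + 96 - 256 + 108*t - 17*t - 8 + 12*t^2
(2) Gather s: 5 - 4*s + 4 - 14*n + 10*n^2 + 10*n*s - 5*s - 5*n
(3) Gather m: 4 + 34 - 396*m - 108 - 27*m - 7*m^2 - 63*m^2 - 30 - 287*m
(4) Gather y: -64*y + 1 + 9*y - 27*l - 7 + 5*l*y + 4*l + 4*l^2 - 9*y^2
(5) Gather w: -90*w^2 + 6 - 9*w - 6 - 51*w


(1) = -t^3 + 2*t^2 + 59*t - 168
(2) = 10*n^2 - 19*n + s*(10*n - 9) + 9
(3) = -70*m^2 - 710*m - 100
(4) = 4*l^2 - 23*l - 9*y^2 + y*(5*l - 55) - 6
(5) = -90*w^2 - 60*w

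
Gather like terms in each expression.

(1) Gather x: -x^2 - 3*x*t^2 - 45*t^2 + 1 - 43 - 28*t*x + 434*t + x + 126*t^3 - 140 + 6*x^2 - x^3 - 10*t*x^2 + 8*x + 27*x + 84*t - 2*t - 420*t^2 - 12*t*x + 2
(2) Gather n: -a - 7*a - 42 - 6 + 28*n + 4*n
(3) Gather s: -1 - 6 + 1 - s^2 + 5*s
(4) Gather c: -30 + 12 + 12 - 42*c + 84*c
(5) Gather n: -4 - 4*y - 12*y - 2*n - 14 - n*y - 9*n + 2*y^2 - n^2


(1) = 126*t^3 - 465*t^2 + 516*t - x^3 + x^2*(5 - 10*t) + x*(-3*t^2 - 40*t + 36) - 180
(2) = -8*a + 32*n - 48
(3) = -s^2 + 5*s - 6
(4) = 42*c - 6
(5) = -n^2 + n*(-y - 11) + 2*y^2 - 16*y - 18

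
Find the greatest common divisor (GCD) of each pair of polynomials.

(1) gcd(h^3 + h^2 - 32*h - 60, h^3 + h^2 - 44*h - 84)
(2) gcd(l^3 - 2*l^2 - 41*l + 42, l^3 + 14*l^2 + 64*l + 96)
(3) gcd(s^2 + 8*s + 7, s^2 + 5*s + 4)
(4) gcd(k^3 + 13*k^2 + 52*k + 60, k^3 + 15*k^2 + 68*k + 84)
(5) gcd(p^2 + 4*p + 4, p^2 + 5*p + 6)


(1) = gcd((h - 6)*(h + 2)*(h + 5), (h - 7)*(h + 2)*(h + 6)) = h + 2
(2) = l + 6
(3) = gcd((s + 1)*(s + 7), (s + 1)*(s + 4)) = s + 1
(4) = k^2 + 8*k + 12
(5) = gcd((p + 2)^2, (p + 2)*(p + 3)) = p + 2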